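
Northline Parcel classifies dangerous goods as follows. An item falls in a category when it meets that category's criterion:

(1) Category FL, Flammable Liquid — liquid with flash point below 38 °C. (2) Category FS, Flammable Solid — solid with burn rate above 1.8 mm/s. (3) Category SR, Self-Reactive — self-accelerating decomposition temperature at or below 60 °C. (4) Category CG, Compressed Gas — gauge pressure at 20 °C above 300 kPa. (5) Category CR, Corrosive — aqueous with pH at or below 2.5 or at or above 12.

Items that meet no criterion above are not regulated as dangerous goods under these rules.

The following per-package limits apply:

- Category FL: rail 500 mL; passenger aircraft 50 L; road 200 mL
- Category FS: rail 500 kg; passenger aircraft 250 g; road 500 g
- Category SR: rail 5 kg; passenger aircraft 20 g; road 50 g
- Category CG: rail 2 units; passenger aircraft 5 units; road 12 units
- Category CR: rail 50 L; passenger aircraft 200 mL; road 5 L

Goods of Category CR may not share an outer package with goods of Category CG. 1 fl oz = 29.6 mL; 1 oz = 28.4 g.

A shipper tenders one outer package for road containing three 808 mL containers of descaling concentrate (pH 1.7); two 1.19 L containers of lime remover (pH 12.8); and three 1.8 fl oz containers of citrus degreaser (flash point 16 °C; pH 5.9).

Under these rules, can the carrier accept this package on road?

With pH 1.7 (≤ 2.5), the descaling concentrate falls in Category CR.
Lime remover: pH 12.8 ≥ 12 → Category CR (Corrosive).
Citrus degreaser: flash point 16 °C < 38 °C → Category FL (Flammable Liquid).
Total Category CR: (three 808 mL containers = 2.424 L) + (two 1.19 L containers = 2.38 L) = 4.804 L.
4.804 L is within the road limit of 5 L for Category CR.
Category FL quantity: three 1.8 fl oz containers = 159.84 mL.
159.84 mL is within the road limit of 200 mL for Category FL.
The segregation rule (Category CR with Category CG) does not apply to Category CR with Category FL.
Every hazard category is within its road limit and no segregation rule is violated.

Yes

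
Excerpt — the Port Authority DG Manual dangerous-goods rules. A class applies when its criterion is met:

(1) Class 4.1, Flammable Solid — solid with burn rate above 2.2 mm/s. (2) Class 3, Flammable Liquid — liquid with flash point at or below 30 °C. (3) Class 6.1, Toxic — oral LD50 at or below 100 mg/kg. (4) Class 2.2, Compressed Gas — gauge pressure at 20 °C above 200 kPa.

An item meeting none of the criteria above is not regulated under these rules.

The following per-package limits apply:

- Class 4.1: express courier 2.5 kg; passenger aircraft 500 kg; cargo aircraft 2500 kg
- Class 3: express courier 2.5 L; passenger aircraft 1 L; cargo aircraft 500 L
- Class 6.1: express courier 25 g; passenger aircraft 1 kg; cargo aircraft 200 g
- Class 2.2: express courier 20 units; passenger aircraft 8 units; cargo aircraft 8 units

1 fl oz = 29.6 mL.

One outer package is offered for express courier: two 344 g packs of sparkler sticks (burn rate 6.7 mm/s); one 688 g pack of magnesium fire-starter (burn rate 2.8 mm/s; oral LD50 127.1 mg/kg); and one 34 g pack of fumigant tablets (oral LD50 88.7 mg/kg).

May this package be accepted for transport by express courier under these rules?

No

With burn rate 6.7 mm/s (> 2.2 mm/s), the sparkler sticks fall in Class 4.1.
Magnesium fire-starter: burn rate 2.8 mm/s > 2.2 mm/s → Class 4.1 (Flammable Solid).
With oral LD50 88.7 mg/kg (≤ 100 mg/kg), the fumigant tablets fall in Class 6.1.
Class 4.1 net quantity: (two 344 g packs = 688 g) + 688 g = 1.376 kg.
1.376 kg ≤ 2.5 kg (express courier limit, Class 4.1) — within limit.
Class 6.1 quantity: 34 g.
That exceeds the Class 6.1 express courier limit of 25 g.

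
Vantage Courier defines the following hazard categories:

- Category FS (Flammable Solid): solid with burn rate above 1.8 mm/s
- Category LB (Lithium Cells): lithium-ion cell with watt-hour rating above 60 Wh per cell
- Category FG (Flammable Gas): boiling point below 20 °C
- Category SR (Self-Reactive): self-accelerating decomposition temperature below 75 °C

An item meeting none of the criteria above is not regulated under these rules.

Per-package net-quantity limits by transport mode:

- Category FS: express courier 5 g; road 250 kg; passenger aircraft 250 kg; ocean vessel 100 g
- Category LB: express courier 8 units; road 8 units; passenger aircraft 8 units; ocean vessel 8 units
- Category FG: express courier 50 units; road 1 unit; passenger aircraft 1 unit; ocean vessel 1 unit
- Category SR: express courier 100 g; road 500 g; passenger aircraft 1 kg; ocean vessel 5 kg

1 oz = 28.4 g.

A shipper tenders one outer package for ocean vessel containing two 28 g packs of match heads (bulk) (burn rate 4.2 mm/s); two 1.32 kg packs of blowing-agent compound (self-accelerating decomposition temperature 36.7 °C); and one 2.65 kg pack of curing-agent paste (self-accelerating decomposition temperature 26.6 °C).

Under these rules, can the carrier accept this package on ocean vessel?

Burn rate 4.2 mm/s meets the Category FS criterion (Flammable Solid), so the match heads (bulk) are Category FS.
With self-accelerating decomposition temperature 36.7 °C (< 75 °C), the blowing-agent compound falls in Category SR.
Self-accelerating decomposition temperature 26.6 °C meets the Category SR criterion (Self-Reactive), so the curing-agent paste is Category SR.
Total Category SR: (two 1.32 kg packs = 2.64 kg) + 2.65 kg = 5.29 kg.
5.29 kg exceeds the ocean vessel limit of 5 kg for Category SR.
Category FS quantity: two 28 g packs = 56 g.
That is within the Category FS ocean vessel limit of 100 g.

No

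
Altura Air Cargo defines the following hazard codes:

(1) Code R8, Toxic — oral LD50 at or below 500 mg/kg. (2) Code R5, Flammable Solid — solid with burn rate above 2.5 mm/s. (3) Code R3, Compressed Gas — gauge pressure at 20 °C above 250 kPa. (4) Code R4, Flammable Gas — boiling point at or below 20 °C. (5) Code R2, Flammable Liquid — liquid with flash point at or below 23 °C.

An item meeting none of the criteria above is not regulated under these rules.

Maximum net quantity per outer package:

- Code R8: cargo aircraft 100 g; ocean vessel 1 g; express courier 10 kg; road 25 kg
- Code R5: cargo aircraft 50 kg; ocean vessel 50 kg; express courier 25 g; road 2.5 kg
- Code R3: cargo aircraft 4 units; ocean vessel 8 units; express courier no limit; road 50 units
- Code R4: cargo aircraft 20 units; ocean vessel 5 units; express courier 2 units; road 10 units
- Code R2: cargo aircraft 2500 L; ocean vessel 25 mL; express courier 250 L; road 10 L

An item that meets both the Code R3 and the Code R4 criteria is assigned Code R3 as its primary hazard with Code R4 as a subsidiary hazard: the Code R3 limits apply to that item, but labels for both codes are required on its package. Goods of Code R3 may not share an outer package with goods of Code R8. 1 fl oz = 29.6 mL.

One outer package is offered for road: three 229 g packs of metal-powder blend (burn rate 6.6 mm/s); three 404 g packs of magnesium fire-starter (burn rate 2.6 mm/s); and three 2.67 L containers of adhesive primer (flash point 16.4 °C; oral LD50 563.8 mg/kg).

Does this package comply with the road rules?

Metal-powder blend: burn rate 6.6 mm/s > 2.5 mm/s → Code R5 (Flammable Solid).
With burn rate 2.6 mm/s (> 2.5 mm/s), the magnesium fire-starter falls in Code R5.
Flash point 16.4 °C meets the Code R2 criterion (Flammable Liquid), so the adhesive primer is Code R2.
Total Code R5: (three 229 g packs = 687 g) + (three 404 g packs = 1.212 kg) = 1.899 kg.
1.899 kg is within the road limit of 2.5 kg for Code R5.
Code R2 quantity: three 2.67 L containers = 8.01 L.
8.01 L ≤ 10 L (road limit, Code R2) — within limit.
The segregation rule (Code R3 with Code R8) does not apply to Code R5 with Code R2.
Every hazard code is within its road limit and no segregation rule is violated.

Yes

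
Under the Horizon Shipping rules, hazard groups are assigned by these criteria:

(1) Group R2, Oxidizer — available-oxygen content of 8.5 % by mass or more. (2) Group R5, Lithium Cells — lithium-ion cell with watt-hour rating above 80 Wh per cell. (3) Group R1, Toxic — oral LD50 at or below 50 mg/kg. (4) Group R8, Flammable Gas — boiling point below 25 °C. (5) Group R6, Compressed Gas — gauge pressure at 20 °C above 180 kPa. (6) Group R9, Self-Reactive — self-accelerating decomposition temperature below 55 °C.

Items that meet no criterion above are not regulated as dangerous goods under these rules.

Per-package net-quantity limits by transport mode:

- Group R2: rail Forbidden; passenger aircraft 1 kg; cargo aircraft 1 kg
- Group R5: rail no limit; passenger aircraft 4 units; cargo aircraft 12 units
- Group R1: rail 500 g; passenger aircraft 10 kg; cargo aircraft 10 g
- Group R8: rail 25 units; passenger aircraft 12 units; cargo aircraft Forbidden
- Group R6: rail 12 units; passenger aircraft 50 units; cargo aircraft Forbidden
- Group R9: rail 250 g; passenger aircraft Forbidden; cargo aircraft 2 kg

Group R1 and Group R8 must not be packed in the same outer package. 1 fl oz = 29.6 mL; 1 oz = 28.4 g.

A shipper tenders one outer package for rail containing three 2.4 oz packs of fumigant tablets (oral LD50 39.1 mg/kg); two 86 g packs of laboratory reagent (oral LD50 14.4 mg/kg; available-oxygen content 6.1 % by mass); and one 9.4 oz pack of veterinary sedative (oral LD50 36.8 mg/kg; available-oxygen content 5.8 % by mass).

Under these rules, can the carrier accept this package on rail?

The fumigant tablets have oral LD50 39.1 mg/kg, which is ≤ 50 mg/kg, so they are Group R1 (Toxic).
Oral LD50 14.4 mg/kg meets the Group R1 criterion (Toxic), so the laboratory reagent is Group R1.
Oral LD50 36.8 mg/kg meets the Group R1 criterion (Toxic), so the veterinary sedative is Group R1.
Total Group R1: (three 2.4 oz packs = 204.48 g) + (two 86 g packs = 172 g) + (one 9.4 oz pack = 266.96 g) = 643.44 g.
643.44 g > 500 g (rail limit, Group R1) — over the limit.

No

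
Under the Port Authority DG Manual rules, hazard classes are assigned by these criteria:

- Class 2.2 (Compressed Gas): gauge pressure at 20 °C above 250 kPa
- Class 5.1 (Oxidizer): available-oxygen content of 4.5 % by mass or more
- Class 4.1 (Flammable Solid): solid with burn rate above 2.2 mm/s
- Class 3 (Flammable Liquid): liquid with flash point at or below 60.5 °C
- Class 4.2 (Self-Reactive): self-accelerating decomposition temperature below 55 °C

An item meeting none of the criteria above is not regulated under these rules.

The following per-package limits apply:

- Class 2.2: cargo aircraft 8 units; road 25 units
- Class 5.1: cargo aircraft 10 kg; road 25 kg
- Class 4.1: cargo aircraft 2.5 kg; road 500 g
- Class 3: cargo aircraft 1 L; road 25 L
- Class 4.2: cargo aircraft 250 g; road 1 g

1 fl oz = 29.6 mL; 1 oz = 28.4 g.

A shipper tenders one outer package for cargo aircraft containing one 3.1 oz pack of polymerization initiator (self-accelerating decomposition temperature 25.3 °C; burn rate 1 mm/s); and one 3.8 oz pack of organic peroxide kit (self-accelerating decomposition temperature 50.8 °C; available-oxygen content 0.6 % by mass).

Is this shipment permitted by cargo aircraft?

Self-accelerating decomposition temperature 25.3 °C meets the Class 4.2 criterion (Self-Reactive), so the polymerization initiator is Class 4.2.
With self-accelerating decomposition temperature 50.8 °C (< 55 °C), the organic peroxide kit falls in Class 4.2.
Class 4.2 net quantity: (one 3.1 oz pack = 88.04 g) + (one 3.8 oz pack = 107.92 g) = 195.96 g.
195.96 g is within the cargo aircraft limit of 250 g for Class 4.2.

Yes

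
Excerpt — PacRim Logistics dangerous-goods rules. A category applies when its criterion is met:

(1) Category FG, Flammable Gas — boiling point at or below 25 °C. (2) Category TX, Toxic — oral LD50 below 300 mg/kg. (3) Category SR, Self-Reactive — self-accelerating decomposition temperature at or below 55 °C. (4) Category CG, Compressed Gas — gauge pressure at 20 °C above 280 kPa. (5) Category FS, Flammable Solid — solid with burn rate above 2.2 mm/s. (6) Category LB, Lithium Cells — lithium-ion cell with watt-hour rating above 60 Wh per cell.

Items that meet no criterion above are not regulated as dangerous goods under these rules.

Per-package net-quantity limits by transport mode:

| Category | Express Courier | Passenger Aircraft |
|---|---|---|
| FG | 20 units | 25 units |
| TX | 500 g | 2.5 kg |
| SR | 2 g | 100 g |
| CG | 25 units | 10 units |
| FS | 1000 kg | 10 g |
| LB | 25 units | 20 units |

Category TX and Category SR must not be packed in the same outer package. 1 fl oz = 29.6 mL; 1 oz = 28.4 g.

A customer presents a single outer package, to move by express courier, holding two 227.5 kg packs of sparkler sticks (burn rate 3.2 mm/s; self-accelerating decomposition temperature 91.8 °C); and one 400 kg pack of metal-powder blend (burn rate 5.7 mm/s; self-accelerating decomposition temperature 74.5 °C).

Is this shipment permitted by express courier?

Yes

Sparkler sticks: burn rate 3.2 mm/s > 2.2 mm/s → Category FS (Flammable Solid).
The metal-powder blend has burn rate 5.7 mm/s, which is > 2.2 mm/s, so it is Category FS (Flammable Solid).
Total Category FS: (two 227.5 kg packs = 455 kg) + 400 kg = 855 kg.
855 kg ≤ 1000 kg (express courier limit, Category FS) — within limit.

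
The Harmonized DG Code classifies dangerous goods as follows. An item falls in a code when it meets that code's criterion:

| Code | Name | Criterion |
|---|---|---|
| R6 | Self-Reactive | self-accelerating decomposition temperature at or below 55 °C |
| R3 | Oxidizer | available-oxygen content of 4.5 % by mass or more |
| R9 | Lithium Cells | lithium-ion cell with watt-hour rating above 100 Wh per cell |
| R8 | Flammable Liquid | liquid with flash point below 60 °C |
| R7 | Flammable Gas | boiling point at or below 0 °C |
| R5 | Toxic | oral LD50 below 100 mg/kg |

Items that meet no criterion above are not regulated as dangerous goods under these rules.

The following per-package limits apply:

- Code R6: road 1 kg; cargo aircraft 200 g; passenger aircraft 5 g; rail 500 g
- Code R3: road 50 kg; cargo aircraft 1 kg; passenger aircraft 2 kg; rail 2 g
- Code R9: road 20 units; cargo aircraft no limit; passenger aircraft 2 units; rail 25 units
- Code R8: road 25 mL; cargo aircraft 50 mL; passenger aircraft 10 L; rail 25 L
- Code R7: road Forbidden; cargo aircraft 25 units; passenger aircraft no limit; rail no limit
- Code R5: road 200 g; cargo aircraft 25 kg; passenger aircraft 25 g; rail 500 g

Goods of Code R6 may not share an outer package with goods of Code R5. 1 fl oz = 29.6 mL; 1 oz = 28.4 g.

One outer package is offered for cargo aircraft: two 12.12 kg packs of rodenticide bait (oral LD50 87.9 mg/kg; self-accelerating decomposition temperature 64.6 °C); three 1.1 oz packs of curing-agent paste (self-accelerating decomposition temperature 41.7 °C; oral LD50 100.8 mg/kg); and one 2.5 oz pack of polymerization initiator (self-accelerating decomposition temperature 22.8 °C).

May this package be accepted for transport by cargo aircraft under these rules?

No

Rodenticide bait: oral LD50 87.9 mg/kg < 100 mg/kg → Code R5 (Toxic).
With self-accelerating decomposition temperature 41.7 °C (≤ 55 °C), the curing-agent paste falls in Code R6.
The polymerization initiator has self-accelerating decomposition temperature 22.8 °C, which is ≤ 55 °C, so it is Code R6 (Self-Reactive).
Total Code R6: (three 1.1 oz packs = 93.72 g) + (one 2.5 oz pack = 71 g) = 164.72 g.
164.72 g ≤ 200 g (cargo aircraft limit, Code R6) — within limit.
Code R5 quantity: two 12.12 kg packs = 24.24 kg.
24.24 kg ≤ 25 kg (cargo aircraft limit, Code R5) — within limit.
Code R6 and Code R5 may not share an outer package.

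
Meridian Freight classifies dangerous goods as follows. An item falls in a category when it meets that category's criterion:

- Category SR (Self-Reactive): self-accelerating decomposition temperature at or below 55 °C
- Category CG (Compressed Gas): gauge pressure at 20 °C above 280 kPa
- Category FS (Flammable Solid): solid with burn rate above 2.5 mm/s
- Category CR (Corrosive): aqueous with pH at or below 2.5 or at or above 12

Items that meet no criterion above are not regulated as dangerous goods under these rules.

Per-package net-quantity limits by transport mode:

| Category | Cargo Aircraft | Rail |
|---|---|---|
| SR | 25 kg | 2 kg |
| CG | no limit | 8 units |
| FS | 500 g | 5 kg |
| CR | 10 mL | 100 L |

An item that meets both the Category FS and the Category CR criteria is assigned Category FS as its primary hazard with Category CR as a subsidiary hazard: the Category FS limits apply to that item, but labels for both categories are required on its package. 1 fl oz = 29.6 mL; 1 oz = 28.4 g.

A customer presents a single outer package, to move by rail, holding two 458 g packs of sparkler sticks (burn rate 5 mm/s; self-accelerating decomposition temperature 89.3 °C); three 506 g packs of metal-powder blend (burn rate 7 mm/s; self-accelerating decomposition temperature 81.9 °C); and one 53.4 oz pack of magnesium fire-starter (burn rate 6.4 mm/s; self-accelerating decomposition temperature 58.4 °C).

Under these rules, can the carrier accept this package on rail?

Yes

The sparkler sticks have burn rate 5 mm/s, which is > 2.5 mm/s, so they are Category FS (Flammable Solid).
With burn rate 7 mm/s (> 2.5 mm/s), the metal-powder blend falls in Category FS.
Magnesium fire-starter: burn rate 6.4 mm/s > 2.5 mm/s → Category FS (Flammable Solid).
Total Category FS: (two 458 g packs = 916 g) + (three 506 g packs = 1.518 kg) + (one 53.4 oz pack = 1516.56 g) = 3950.56 g.
That is within the Category FS rail limit of 5 kg.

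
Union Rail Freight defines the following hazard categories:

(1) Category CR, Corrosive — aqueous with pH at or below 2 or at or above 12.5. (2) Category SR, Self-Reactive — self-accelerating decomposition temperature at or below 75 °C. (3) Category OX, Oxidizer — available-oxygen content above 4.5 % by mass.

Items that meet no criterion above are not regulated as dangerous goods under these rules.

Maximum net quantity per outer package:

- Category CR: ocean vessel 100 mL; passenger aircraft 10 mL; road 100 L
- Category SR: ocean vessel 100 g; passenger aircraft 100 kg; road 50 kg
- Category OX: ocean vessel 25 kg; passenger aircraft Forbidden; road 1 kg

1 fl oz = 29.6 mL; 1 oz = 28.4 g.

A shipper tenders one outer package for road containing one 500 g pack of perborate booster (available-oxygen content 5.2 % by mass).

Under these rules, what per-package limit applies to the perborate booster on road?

With available-oxygen content 5.2 % by mass (> 4.5 % by mass), the perborate booster falls in Category OX.
The road limit for Category OX is 1 kg.

1 kg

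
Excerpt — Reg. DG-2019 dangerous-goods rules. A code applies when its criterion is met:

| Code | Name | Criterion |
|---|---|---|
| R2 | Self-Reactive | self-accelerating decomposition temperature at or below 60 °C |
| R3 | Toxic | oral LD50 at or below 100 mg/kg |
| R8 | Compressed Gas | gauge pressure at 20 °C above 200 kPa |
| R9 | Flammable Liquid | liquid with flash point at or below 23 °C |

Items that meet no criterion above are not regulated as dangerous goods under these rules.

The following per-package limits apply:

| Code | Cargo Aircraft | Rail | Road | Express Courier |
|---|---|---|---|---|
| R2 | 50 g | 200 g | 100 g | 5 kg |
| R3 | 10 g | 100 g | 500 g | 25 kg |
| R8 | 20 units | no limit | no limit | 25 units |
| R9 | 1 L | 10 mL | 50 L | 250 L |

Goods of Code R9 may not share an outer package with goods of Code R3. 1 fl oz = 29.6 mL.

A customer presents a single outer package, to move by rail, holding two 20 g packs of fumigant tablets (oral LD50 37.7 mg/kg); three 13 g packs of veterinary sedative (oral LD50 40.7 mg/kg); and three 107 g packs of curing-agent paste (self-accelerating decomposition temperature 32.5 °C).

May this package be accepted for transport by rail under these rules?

No

Fumigant tablets: oral LD50 37.7 mg/kg ≤ 100 mg/kg → Code R3 (Toxic).
Veterinary sedative: oral LD50 40.7 mg/kg ≤ 100 mg/kg → Code R3 (Toxic).
The curing-agent paste has self-accelerating decomposition temperature 32.5 °C, which is ≤ 60 °C, so it is Code R2 (Self-Reactive).
Total Code R3: (two 20 g packs = 40 g) + (three 13 g packs = 39 g) = 79 g.
79 g is within the rail limit of 100 g for Code R3.
Code R2 quantity: three 107 g packs = 321 g.
That exceeds the Code R2 rail limit of 200 g.
The segregation rule (Code R9 with Code R3) does not apply to Code R3 with Code R2.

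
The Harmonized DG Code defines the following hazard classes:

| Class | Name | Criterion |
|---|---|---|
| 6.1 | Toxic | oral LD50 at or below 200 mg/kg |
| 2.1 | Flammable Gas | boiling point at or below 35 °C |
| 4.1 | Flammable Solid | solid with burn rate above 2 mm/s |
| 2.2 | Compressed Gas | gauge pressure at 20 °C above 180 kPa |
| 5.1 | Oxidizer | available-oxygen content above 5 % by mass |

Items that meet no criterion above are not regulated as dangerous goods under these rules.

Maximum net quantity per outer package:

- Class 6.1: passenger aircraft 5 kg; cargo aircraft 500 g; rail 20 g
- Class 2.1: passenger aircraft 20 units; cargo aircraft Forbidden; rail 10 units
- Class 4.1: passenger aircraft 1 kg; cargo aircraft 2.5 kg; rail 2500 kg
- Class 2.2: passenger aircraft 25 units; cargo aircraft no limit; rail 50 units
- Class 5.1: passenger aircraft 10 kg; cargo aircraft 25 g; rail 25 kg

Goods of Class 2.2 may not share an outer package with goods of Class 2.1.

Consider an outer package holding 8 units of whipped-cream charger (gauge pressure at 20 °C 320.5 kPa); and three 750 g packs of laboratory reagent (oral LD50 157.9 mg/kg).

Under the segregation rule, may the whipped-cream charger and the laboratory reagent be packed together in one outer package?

Yes

Whipped-cream charger: gauge pressure at 20 °C 320.5 kPa > 180 kPa → Class 2.2 (Compressed Gas).
The laboratory reagent has oral LD50 157.9 mg/kg, which is ≤ 200 mg/kg, so it is Class 6.1 (Toxic).
No segregation rule bars Class 2.2 with Class 6.1.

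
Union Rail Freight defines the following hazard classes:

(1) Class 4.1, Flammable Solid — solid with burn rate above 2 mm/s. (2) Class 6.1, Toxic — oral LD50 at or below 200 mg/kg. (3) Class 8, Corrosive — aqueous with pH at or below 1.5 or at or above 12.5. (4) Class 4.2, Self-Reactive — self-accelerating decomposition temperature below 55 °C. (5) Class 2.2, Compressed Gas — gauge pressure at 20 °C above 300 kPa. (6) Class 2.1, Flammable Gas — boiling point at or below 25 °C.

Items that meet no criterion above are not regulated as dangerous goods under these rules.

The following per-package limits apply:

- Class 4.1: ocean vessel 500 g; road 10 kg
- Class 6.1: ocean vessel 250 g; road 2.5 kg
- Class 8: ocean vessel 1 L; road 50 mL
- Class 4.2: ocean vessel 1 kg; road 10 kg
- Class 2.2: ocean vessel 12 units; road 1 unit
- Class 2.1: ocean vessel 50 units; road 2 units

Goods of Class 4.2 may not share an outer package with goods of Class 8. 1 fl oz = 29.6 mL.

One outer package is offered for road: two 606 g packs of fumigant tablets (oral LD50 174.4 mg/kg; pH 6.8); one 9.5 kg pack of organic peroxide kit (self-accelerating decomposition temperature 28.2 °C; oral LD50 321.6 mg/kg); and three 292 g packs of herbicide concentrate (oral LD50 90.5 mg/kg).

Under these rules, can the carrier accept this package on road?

Yes

Oral LD50 174.4 mg/kg meets the Class 6.1 criterion (Toxic), so the fumigant tablets are Class 6.1.
Self-accelerating decomposition temperature 28.2 °C meets the Class 4.2 criterion (Self-Reactive), so the organic peroxide kit is Class 4.2.
Herbicide concentrate: oral LD50 90.5 mg/kg ≤ 200 mg/kg → Class 6.1 (Toxic).
Class 4.2 quantity: 9.5 kg.
9.5 kg is within the road limit of 10 kg for Class 4.2.
Class 6.1 net quantity: (two 606 g packs = 1.212 kg) + (three 292 g packs = 876 g) = 2.088 kg.
2.088 kg is within the road limit of 2.5 kg for Class 6.1.
The segregation rule (Class 4.2 with Class 8) does not apply to Class 4.2 with Class 6.1.
Every hazard class is within its road limit and no segregation rule is violated.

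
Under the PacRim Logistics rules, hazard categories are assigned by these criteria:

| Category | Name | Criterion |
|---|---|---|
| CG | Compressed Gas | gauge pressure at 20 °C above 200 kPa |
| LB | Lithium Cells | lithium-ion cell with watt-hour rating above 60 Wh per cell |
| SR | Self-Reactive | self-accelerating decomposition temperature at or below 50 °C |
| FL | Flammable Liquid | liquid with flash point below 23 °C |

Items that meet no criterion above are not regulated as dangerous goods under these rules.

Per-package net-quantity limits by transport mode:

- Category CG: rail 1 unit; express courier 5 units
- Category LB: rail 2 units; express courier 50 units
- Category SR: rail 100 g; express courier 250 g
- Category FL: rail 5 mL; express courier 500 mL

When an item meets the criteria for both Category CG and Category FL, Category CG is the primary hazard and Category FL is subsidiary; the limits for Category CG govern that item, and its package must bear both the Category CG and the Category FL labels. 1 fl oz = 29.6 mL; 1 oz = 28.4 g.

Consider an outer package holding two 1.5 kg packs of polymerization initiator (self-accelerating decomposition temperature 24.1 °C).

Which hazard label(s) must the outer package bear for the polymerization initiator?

The polymerization initiator has self-accelerating decomposition temperature 24.1 °C, which is ≤ 50 °C, so it is Category SR (Self-Reactive).
Only the Category SR label is required.

Category SR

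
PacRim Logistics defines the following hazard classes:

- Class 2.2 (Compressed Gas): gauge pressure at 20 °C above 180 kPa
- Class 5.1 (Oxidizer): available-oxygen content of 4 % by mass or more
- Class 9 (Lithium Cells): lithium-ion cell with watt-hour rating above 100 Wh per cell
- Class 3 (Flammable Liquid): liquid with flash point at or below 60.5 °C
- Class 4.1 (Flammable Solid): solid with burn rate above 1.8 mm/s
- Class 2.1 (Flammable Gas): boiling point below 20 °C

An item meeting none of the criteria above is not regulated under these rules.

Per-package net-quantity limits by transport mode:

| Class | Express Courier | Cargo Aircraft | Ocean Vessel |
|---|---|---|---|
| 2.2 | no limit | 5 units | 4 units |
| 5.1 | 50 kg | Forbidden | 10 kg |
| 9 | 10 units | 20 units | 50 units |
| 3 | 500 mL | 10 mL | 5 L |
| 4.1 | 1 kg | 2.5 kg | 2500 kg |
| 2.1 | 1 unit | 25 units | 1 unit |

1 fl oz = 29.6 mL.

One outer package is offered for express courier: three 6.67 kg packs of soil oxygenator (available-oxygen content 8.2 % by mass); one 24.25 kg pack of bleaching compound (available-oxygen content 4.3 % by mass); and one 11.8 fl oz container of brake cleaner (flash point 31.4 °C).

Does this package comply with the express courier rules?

Yes

With available-oxygen content 8.2 % by mass (≥ 4 % by mass), the soil oxygenator falls in Class 5.1.
With available-oxygen content 4.3 % by mass (≥ 4 % by mass), the bleaching compound falls in Class 5.1.
The brake cleaner has flash point 31.4 °C, which is ≤ 60.5 °C, so it is Class 3 (Flammable Liquid).
Class 5.1 net quantity: (three 6.67 kg packs = 20.01 kg) + 24.25 kg = 44.26 kg.
That is within the Class 5.1 express courier limit of 50 kg.
Class 3 quantity: one 11.8 fl oz container = 349.28 mL.
That is within the Class 3 express courier limit of 500 mL.
Every hazard class is within its express courier limit and no segregation rule is violated.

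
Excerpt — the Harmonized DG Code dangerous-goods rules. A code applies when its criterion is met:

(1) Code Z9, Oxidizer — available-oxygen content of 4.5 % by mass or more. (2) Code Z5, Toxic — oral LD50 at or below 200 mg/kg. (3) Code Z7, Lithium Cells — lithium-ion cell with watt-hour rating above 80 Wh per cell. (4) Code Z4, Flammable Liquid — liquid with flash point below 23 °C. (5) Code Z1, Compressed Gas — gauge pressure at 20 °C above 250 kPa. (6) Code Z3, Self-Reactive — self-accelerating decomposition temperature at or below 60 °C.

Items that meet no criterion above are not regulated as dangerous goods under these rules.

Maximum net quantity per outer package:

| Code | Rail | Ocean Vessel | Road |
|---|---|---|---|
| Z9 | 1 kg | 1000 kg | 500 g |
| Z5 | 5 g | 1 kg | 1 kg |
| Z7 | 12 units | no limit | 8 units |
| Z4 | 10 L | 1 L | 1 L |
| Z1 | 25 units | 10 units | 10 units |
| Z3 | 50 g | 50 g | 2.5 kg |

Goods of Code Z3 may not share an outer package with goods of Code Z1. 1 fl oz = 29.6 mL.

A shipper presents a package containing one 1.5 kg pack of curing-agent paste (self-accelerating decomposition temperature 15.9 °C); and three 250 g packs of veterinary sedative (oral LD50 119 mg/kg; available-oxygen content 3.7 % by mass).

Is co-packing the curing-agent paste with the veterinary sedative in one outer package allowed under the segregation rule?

Yes

The curing-agent paste has self-accelerating decomposition temperature 15.9 °C, which is ≤ 60 °C, so it is Code Z3 (Self-Reactive).
Veterinary sedative: oral LD50 119 mg/kg ≤ 200 mg/kg → Code Z5 (Toxic).
No segregation rule bars Code Z3 with Code Z5.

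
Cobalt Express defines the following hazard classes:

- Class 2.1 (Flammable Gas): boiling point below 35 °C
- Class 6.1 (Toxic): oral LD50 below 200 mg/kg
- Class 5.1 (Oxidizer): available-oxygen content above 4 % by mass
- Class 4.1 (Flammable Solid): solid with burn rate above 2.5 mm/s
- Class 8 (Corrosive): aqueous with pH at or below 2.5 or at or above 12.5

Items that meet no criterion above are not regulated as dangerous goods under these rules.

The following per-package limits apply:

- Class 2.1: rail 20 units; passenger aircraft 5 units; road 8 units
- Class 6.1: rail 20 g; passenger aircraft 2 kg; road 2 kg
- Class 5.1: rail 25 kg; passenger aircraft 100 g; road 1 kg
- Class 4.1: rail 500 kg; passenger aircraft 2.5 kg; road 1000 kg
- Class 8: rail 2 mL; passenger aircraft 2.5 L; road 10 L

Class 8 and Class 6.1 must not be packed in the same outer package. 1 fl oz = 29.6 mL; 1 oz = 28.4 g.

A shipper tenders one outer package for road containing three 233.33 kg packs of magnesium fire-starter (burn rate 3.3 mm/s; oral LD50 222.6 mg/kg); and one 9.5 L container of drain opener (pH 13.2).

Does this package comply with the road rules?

Yes

Magnesium fire-starter: burn rate 3.3 mm/s > 2.5 mm/s → Class 4.1 (Flammable Solid).
Drain opener: pH 13.2 ≥ 12.5 → Class 8 (Corrosive).
Class 8 quantity: 9.5 L.
9.5 L is within the road limit of 10 L for Class 8.
Class 4.1 quantity: three 233.33 kg packs = 699.99 kg.
That is within the Class 4.1 road limit of 1000 kg.
The segregation rule (Class 8 with Class 6.1) does not apply to Class 8 with Class 4.1.
Every hazard class is within its road limit and no segregation rule is violated.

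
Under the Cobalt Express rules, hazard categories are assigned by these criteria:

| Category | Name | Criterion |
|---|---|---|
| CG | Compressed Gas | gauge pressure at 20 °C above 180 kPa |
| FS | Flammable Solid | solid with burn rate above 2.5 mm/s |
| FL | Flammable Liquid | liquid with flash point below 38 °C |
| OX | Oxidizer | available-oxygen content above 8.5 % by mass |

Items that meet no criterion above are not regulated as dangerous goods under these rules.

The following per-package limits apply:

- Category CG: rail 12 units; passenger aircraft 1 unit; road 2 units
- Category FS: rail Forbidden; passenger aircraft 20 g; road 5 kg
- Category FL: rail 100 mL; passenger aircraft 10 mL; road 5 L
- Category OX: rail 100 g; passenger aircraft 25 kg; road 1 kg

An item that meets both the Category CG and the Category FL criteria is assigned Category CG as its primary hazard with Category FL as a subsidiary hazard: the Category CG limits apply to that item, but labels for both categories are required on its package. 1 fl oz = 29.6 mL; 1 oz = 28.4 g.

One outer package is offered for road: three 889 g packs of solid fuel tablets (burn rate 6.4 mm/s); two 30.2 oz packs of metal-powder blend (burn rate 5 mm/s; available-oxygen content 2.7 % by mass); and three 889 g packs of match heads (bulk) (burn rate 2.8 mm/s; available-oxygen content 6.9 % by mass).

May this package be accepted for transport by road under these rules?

No

Solid fuel tablets: burn rate 6.4 mm/s > 2.5 mm/s → Category FS (Flammable Solid).
The metal-powder blend has burn rate 5 mm/s, which is > 2.5 mm/s, so it is Category FS (Flammable Solid).
With burn rate 2.8 mm/s (> 2.5 mm/s), the match heads (bulk) fall in Category FS.
Category FS net quantity: (three 889 g packs = 2.667 kg) + (two 30.2 oz packs = 1715.36 g) + (three 889 g packs = 2.667 kg) = 7049.36 g.
7049.36 g > 5 kg (road limit, Category FS) — over the limit.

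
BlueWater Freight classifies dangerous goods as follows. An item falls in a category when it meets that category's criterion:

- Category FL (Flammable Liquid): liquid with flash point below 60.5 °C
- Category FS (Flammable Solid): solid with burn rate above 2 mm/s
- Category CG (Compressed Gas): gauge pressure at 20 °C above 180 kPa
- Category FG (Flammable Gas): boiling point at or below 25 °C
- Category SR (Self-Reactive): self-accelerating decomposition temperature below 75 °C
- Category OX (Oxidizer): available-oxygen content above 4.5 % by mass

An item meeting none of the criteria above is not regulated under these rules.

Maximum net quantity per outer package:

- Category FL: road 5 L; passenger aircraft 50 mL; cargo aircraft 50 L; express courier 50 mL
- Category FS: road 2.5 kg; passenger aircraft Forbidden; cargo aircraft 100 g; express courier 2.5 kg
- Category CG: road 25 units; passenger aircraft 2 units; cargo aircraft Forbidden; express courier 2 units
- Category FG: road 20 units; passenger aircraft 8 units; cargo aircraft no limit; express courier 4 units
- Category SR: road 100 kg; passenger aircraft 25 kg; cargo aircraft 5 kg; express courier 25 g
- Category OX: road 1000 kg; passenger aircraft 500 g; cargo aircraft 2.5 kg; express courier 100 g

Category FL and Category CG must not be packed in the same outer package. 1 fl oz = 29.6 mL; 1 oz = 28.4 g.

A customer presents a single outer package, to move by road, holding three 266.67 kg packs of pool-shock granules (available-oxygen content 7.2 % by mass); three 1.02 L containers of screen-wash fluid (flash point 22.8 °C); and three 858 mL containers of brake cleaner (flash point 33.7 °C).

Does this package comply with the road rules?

No

Available-oxygen content 7.2 % by mass meets the Category OX criterion (Oxidizer), so the pool-shock granules are Category OX.
Screen-wash fluid: flash point 22.8 °C < 60.5 °C → Category FL (Flammable Liquid).
Flash point 33.7 °C meets the Category FL criterion (Flammable Liquid), so the brake cleaner is Category FL.
Category FL net quantity: (three 1.02 L containers = 3.06 L) + (three 858 mL containers = 2.574 L) = 5.634 L.
5.634 L > 5 L (road limit, Category FL) — over the limit.
Category OX quantity: three 266.67 kg packs = 800.01 kg.
800.01 kg ≤ 1000 kg (road limit, Category OX) — within limit.
The segregation rule (Category FL with Category CG) does not apply to Category FL with Category OX.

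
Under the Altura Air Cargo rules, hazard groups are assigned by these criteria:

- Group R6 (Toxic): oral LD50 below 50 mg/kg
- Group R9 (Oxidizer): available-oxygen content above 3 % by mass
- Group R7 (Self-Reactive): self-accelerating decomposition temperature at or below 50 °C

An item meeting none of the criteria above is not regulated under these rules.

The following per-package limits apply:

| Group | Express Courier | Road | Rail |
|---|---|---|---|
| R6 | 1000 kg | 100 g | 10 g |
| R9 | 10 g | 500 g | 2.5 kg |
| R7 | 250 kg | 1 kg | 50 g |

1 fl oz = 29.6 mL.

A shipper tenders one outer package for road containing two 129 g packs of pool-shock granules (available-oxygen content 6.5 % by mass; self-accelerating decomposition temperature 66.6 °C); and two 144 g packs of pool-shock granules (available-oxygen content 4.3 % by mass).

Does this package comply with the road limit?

The pool-shock granules have available-oxygen content 6.5 % by mass, which is > 3 % by mass, so they are Group R9 (Oxidizer).
The pool-shock granules have available-oxygen content 4.3 % by mass, which is > 3 % by mass, so they are Group R9 (Oxidizer).
Group R9 net quantity: (two 129 g packs = 258 g) + (two 144 g packs = 288 g) = 546 g.
546 g > 500 g (road limit, Group R9) — over the limit.

No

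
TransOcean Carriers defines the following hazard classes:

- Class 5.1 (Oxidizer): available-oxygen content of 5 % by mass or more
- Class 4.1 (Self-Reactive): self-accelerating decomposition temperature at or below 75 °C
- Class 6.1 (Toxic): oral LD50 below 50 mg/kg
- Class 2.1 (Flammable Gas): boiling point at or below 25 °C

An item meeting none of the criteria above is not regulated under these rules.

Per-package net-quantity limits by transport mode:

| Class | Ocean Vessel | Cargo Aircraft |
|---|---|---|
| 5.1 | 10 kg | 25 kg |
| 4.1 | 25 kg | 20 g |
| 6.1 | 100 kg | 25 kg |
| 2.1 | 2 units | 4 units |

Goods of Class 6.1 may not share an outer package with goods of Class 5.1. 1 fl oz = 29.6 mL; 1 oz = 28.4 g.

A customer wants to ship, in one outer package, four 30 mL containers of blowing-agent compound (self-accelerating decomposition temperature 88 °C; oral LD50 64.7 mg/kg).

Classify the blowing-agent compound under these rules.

Not regulated

self-accelerating decomposition temperature 88 °C is not below 75 °C, so Class 4.1 does not apply.
oral LD50 64.7 mg/kg is not below 50 mg/kg, so Class 6.1 does not apply.
No criterion is met, so the item is not regulated.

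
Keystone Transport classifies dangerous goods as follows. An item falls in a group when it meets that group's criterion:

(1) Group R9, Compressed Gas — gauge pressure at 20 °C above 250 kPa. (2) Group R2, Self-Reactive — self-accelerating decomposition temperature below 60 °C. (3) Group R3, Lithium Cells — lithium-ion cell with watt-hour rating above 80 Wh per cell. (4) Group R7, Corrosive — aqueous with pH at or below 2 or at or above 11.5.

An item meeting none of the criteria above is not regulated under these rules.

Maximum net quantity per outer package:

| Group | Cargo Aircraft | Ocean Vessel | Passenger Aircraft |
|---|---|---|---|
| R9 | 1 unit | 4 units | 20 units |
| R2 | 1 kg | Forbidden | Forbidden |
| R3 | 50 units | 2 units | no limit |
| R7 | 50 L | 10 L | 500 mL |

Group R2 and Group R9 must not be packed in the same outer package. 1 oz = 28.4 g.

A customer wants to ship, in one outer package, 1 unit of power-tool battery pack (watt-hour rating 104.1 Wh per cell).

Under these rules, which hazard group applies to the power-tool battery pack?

Group R3

The power-tool battery pack has watt-hour rating 104.1 Wh per cell, which is > 80 Wh per cell, so it is Group R3 (Lithium Cells).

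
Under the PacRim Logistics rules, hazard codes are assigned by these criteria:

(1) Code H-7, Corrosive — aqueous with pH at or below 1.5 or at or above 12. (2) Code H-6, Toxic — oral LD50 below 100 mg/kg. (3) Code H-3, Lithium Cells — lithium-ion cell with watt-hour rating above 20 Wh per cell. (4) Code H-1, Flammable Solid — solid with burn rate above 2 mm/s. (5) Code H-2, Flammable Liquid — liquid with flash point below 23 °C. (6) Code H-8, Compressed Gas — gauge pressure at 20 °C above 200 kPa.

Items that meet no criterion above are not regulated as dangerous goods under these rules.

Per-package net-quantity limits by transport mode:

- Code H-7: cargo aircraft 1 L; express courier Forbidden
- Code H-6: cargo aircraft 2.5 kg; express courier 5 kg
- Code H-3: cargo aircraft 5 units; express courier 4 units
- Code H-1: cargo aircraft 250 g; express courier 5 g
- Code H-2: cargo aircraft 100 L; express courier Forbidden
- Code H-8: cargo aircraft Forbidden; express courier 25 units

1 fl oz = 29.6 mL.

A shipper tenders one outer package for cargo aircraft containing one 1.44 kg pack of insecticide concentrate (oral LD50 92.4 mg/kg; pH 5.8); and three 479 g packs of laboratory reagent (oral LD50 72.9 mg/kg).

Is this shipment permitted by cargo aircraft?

Insecticide concentrate: oral LD50 92.4 mg/kg < 100 mg/kg → Code H-6 (Toxic).
With oral LD50 72.9 mg/kg (< 100 mg/kg), the laboratory reagent falls in Code H-6.
Total Code H-6: 1.44 kg + (three 479 g packs = 1.437 kg) = 2.877 kg.
2.877 kg > 2.5 kg (cargo aircraft limit, Code H-6) — over the limit.

No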